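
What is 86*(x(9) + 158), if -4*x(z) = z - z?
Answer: 13588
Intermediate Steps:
x(z) = 0 (x(z) = -(z - z)/4 = -1/4*0 = 0)
86*(x(9) + 158) = 86*(0 + 158) = 86*158 = 13588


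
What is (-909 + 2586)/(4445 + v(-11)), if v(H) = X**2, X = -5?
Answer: 559/1490 ≈ 0.37517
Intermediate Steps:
v(H) = 25 (v(H) = (-5)**2 = 25)
(-909 + 2586)/(4445 + v(-11)) = (-909 + 2586)/(4445 + 25) = 1677/4470 = 1677*(1/4470) = 559/1490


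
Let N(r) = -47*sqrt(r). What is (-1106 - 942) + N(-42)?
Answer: -2048 - 47*I*sqrt(42) ≈ -2048.0 - 304.59*I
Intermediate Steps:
(-1106 - 942) + N(-42) = (-1106 - 942) - 47*I*sqrt(42) = -2048 - 47*I*sqrt(42)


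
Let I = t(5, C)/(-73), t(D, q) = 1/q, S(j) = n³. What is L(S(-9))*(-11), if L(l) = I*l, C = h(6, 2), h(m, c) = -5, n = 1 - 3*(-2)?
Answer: -3773/365 ≈ -10.337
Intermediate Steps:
n = 7 (n = 1 + 6 = 7)
C = -5
S(j) = 343 (S(j) = 7³ = 343)
I = 1/365 (I = 1/(-5*(-73)) = -⅕*(-1/73) = 1/365 ≈ 0.0027397)
L(l) = l/365
L(S(-9))*(-11) = ((1/365)*343)*(-11) = (343/365)*(-11) = -3773/365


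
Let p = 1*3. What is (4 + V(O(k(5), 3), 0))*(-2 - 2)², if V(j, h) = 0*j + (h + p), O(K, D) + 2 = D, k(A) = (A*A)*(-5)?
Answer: 112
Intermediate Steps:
k(A) = -5*A² (k(A) = A²*(-5) = -5*A²)
p = 3
O(K, D) = -2 + D
V(j, h) = 3 + h (V(j, h) = 0*j + (h + 3) = 0 + (3 + h) = 3 + h)
(4 + V(O(k(5), 3), 0))*(-2 - 2)² = (4 + (3 + 0))*(-2 - 2)² = (4 + 3)*(-4)² = 7*16 = 112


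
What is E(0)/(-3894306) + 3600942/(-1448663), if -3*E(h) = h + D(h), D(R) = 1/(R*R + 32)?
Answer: -1346224322031529/541587553236288 ≈ -2.4857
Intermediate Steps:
D(R) = 1/(32 + R²) (D(R) = 1/(R² + 32) = 1/(32 + R²))
E(h) = -h/3 - 1/(3*(32 + h²)) (E(h) = -(h + 1/(32 + h²))/3 = -h/3 - 1/(3*(32 + h²)))
E(0)/(-3894306) + 3600942/(-1448663) = ((-1 - 1*0*(32 + 0²))/(3*(32 + 0²)))/(-3894306) + 3600942/(-1448663) = ((-1 - 1*0*(32 + 0))/(3*(32 + 0)))*(-1/3894306) + 3600942*(-1/1448663) = ((⅓)*(-1 - 1*0*32)/32)*(-1/3894306) - 3600942/1448663 = ((⅓)*(1/32)*(-1 + 0))*(-1/3894306) - 3600942/1448663 = ((⅓)*(1/32)*(-1))*(-1/3894306) - 3600942/1448663 = -1/96*(-1/3894306) - 3600942/1448663 = 1/373853376 - 3600942/1448663 = -1346224322031529/541587553236288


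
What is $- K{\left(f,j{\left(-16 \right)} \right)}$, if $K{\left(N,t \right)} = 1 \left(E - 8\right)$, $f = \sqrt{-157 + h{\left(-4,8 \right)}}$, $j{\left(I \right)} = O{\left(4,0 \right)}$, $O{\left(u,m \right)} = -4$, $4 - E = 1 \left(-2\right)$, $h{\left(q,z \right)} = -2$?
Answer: $2$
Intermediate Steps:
$E = 6$ ($E = 4 - 1 \left(-2\right) = 4 - -2 = 4 + 2 = 6$)
$j{\left(I \right)} = -4$
$f = i \sqrt{159}$ ($f = \sqrt{-157 - 2} = \sqrt{-159} = i \sqrt{159} \approx 12.61 i$)
$K{\left(N,t \right)} = -2$ ($K{\left(N,t \right)} = 1 \left(6 - 8\right) = 1 \left(-2\right) = -2$)
$- K{\left(f,j{\left(-16 \right)} \right)} = \left(-1\right) \left(-2\right) = 2$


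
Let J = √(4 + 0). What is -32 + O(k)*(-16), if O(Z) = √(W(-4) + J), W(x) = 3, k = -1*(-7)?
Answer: -32 - 16*√5 ≈ -67.777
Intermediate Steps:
k = 7
J = 2 (J = √4 = 2)
O(Z) = √5 (O(Z) = √(3 + 2) = √5)
-32 + O(k)*(-16) = -32 + √5*(-16) = -32 - 16*√5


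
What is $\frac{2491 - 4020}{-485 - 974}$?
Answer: $\frac{1529}{1459} \approx 1.048$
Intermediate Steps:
$\frac{2491 - 4020}{-485 - 974} = - \frac{1529}{-1459} = \left(-1529\right) \left(- \frac{1}{1459}\right) = \frac{1529}{1459}$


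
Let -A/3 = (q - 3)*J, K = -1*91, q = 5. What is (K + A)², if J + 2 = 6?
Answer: 13225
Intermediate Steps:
J = 4 (J = -2 + 6 = 4)
K = -91
A = -24 (A = -3*(5 - 3)*4 = -6*4 = -3*8 = -24)
(K + A)² = (-91 - 24)² = (-115)² = 13225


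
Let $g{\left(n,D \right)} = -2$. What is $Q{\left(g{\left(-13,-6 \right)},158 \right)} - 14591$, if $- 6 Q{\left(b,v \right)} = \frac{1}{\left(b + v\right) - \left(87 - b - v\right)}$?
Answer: $- \frac{19697851}{1350} \approx -14591.0$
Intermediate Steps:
$Q{\left(b,v \right)} = - \frac{1}{6 \left(-87 + 2 b + 2 v\right)}$ ($Q{\left(b,v \right)} = - \frac{1}{6 \left(\left(b + v\right) - \left(87 - b - v\right)\right)} = - \frac{1}{6 \left(\left(b + v\right) + \left(-87 + b + v\right)\right)} = - \frac{1}{6 \left(-87 + 2 b + 2 v\right)}$)
$Q{\left(g{\left(-13,-6 \right)},158 \right)} - 14591 = - \frac{1}{-522 + 12 \left(-2\right) + 12 \cdot 158} - 14591 = - \frac{1}{-522 - 24 + 1896} - 14591 = - \frac{1}{1350} - 14591 = - \frac{19697851}{1350}$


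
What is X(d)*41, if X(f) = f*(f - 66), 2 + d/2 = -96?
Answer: 2105432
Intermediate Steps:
d = -196 (d = -4 + 2*(-96) = -4 - 192 = -196)
X(f) = f*(-66 + f)
X(d)*41 = -196*(-66 - 196)*41 = -196*(-262)*41 = 51352*41 = 2105432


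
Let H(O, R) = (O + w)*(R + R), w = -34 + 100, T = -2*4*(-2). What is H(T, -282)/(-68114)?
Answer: 23124/34057 ≈ 0.67898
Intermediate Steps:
T = 16 (T = -8*(-2) = 16)
w = 66
H(O, R) = 2*R*(66 + O) (H(O, R) = (O + 66)*(R + R) = (66 + O)*(2*R) = 2*R*(66 + O))
H(T, -282)/(-68114) = (2*(-282)*(66 + 16))/(-68114) = (2*(-282)*82)*(-1/68114) = -46248*(-1/68114) = 23124/34057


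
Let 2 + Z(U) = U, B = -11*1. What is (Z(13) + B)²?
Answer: 0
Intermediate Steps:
B = -11
Z(U) = -2 + U
(Z(13) + B)² = ((-2 + 13) - 11)² = (11 - 11)² = 0² = 0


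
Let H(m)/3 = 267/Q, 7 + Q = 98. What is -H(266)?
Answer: -801/91 ≈ -8.8022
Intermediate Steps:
Q = 91 (Q = -7 + 98 = 91)
H(m) = 801/91 (H(m) = 3*(267/91) = 801/91)
-H(266) = -1*801/91 = -801/91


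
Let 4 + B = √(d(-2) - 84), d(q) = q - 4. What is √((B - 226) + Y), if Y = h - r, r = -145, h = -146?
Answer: √(-231 + 3*I*√10) ≈ 0.31203 + 15.202*I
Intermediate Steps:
d(q) = -4 + q
Y = -1 (Y = -146 - 1*(-145) = -146 + 145 = -1)
B = -4 + 3*I*√10 (B = -4 + √((-4 - 2) - 84) = -4 + √(-6 - 84) = -4 + √(-90) = -4 + 3*I*√10 ≈ -4.0 + 9.4868*I)
√((B - 226) + Y) = √(((-4 + 3*I*√10) - 226) - 1) = √((-230 + 3*I*√10) - 1) = √(-231 + 3*I*√10)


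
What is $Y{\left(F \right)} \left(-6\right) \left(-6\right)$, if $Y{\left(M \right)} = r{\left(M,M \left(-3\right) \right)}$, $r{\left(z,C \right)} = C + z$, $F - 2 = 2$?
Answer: $-288$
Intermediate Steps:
$F = 4$ ($F = 2 + 2 = 4$)
$Y{\left(M \right)} = - 2 M$ ($Y{\left(M \right)} = M \left(-3\right) + M = - 3 M + M = - 2 M$)
$Y{\left(F \right)} \left(-6\right) \left(-6\right) = \left(-2\right) 4 \left(-6\right) \left(-6\right) = \left(-8\right) \left(-6\right) \left(-6\right) = 48 \left(-6\right) = -288$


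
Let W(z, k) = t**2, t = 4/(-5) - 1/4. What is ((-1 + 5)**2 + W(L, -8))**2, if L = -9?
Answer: 46799281/160000 ≈ 292.50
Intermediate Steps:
t = -21/20 (t = 4*(-1/5) - 1*1/4 = -4/5 - 1/4 = -21/20 ≈ -1.0500)
W(z, k) = 441/400 (W(z, k) = (-21/20)**2 = 441/400)
((-1 + 5)**2 + W(L, -8))**2 = ((-1 + 5)**2 + 441/400)**2 = (4**2 + 441/400)**2 = (16 + 441/400)**2 = (6841/400)**2 = 46799281/160000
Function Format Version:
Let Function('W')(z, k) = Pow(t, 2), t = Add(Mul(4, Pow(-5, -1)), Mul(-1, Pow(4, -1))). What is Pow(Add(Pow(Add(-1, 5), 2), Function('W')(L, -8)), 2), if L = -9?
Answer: Rational(46799281, 160000) ≈ 292.50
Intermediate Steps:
t = Rational(-21, 20) (t = Add(Mul(4, Rational(-1, 5)), Mul(-1, Rational(1, 4))) = Add(Rational(-4, 5), Rational(-1, 4)) = Rational(-21, 20) ≈ -1.0500)
Function('W')(z, k) = Rational(441, 400) (Function('W')(z, k) = Pow(Rational(-21, 20), 2) = Rational(441, 400))
Pow(Add(Pow(Add(-1, 5), 2), Function('W')(L, -8)), 2) = Pow(Add(Pow(Add(-1, 5), 2), Rational(441, 400)), 2) = Pow(Add(Pow(4, 2), Rational(441, 400)), 2) = Pow(Add(16, Rational(441, 400)), 2) = Pow(Rational(6841, 400), 2) = Rational(46799281, 160000)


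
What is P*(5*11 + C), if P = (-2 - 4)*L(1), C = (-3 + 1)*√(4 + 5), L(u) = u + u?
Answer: -588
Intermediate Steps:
L(u) = 2*u
C = -6 (C = -2*√9 = -2*3 = -6)
P = -12 (P = (-2 - 4)*(2*1) = -6*2 = -12)
P*(5*11 + C) = -12*(5*11 - 6) = -12*(55 - 6) = -12*49 = -588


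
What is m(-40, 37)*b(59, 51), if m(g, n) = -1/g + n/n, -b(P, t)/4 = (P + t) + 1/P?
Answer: -266131/590 ≈ -451.07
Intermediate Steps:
b(P, t) = -4*P - 4*t - 4/P (b(P, t) = -4*((P + t) + 1/P) = -4*(P + t + 1/P) = -4*P - 4*t - 4/P)
m(g, n) = 1 - 1/g (m(g, n) = -1/g + 1 = 1 - 1/g)
m(-40, 37)*b(59, 51) = ((-1 - 40)/(-40))*(4*(-1 - 1*59*(59 + 51))/59) = (-1/40*(-41))*(4*(1/59)*(-1 - 1*59*110)) = 41*(4*(1/59)*(-1 - 6490))/40 = 41*(4*(1/59)*(-6491))/40 = (41/40)*(-25964/59) = -266131/590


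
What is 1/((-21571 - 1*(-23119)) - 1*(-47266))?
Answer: 1/48814 ≈ 2.0486e-5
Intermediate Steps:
1/((-21571 - 1*(-23119)) - 1*(-47266)) = 1/((-21571 + 23119) + 47266) = 1/(1548 + 47266) = 1/48814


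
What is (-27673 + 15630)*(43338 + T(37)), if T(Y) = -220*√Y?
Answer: -521919534 + 2649460*√37 ≈ -5.0580e+8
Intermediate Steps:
(-27673 + 15630)*(43338 + T(37)) = (-27673 + 15630)*(43338 - 220*√37) = -12043*(43338 - 220*√37) = -521919534 + 2649460*√37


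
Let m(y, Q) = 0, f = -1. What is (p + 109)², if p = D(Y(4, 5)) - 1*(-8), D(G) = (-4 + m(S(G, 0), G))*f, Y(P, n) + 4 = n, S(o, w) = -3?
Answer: 14641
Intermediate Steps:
Y(P, n) = -4 + n
D(G) = 4 (D(G) = (-4 + 0)*(-1) = -4*(-1) = 4)
p = 12 (p = 4 - 1*(-8) = 4 + 8 = 12)
(p + 109)² = (12 + 109)² = 121² = 14641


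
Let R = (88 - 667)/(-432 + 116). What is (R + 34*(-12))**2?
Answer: 16473465801/99856 ≈ 1.6497e+5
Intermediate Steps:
R = 579/316 (R = -579/(-316) = -579*(-1/316) = 579/316 ≈ 1.8323)
(R + 34*(-12))**2 = (579/316 + 34*(-12))**2 = (579/316 - 408)**2 = (-128349/316)**2 = 16473465801/99856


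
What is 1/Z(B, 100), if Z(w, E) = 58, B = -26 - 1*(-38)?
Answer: 1/58 ≈ 0.017241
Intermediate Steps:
B = 12 (B = -26 + 38 = 12)
1/Z(B, 100) = 1/58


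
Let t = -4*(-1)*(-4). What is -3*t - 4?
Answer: 44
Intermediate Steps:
t = -16 (t = 4*(-4) = -16)
-3*t - 4 = -3*(-16) - 4 = 48 - 4 = 44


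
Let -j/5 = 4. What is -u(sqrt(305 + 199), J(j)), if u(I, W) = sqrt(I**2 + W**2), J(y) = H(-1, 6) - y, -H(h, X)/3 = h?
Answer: -sqrt(1033) ≈ -32.140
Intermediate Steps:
j = -20 (j = -5*4 = -20)
H(h, X) = -3*h
J(y) = 3 - y (J(y) = -3*(-1) - y = 3 - y)
-u(sqrt(305 + 199), J(j)) = -sqrt((sqrt(305 + 199))**2 + (3 - 1*(-20))**2) = -sqrt((sqrt(504))**2 + (3 + 20)**2) = -sqrt((6*sqrt(14))**2 + 23**2) = -sqrt(504 + 529) = -sqrt(1033)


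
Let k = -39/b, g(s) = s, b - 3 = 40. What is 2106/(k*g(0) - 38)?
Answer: -1053/19 ≈ -55.421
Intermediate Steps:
b = 43 (b = 3 + 40 = 43)
k = -39/43 ≈ -0.90698
2106/(k*g(0) - 38) = 2106/(-39/43*0 - 38) = 2106/(0 - 38) = 2106/(-38) = 2106*(-1/38) = -1053/19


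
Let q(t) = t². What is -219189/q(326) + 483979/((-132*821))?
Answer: -4699331407/719833917 ≈ -6.5284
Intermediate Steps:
-219189/q(326) + 483979/((-132*821)) = -219189/(326²) + 483979/((-132*821)) = -219189/106276 + 483979/(-108372) = -219189*1/106276 + 483979*(-1/108372) = -219189/106276 - 483979/108372 = -4699331407/719833917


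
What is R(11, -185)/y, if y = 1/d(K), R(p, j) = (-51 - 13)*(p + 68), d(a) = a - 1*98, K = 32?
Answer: 333696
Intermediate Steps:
d(a) = -98 + a (d(a) = a - 98 = -98 + a)
R(p, j) = -4352 - 64*p (R(p, j) = -64*(68 + p) = -4352 - 64*p)
y = -1/66 (y = 1/(-98 + 32) = 1/(-66) = -1/66 ≈ -0.015152)
R(11, -185)/y = (-4352 - 64*11)/(-1/66) = (-4352 - 704)*(-66) = -5056*(-66) = 333696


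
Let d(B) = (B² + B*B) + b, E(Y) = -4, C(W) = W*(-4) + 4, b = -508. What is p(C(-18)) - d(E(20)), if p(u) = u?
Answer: 552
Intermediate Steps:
C(W) = 4 - 4*W (C(W) = -4*W + 4 = 4 - 4*W)
d(B) = -508 + 2*B² (d(B) = (B² + B*B) - 508 = (B² + B²) - 508 = 2*B² - 508 = -508 + 2*B²)
p(C(-18)) - d(E(20)) = (4 - 4*(-18)) - (-508 + 2*(-4)²) = (4 + 72) - (-508 + 2*16) = 76 - (-508 + 32) = 76 - 1*(-476) = 76 + 476 = 552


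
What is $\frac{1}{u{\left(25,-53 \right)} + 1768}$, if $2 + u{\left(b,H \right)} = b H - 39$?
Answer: $\frac{1}{402} \approx 0.0024876$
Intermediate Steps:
$u{\left(b,H \right)} = -41 + H b$ ($u{\left(b,H \right)} = -2 + \left(b H - 39\right) = -2 + \left(H b - 39\right) = -2 + \left(-39 + H b\right) = -41 + H b$)
$\frac{1}{u{\left(25,-53 \right)} + 1768} = \frac{1}{\left(-41 - 1325\right) + 1768} = \frac{1}{-1366 + 1768} = \frac{1}{402}$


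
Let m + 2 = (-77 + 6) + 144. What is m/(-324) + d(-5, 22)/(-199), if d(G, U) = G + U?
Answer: -19637/64476 ≈ -0.30456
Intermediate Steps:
m = 71 (m = -2 + ((-77 + 6) + 144) = -2 + (-71 + 144) = -2 + 73 = 71)
m/(-324) + d(-5, 22)/(-199) = 71/(-324) + (-5 + 22)/(-199) = 71*(-1/324) + 17*(-1/199) = -71/324 - 17/199 = -19637/64476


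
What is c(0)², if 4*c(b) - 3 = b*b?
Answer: 9/16 ≈ 0.56250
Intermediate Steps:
c(b) = ¾ + b²/4 (c(b) = ¾ + (b*b)/4 = ¾ + b²/4)
c(0)² = (¾ + (¼)*0²)² = (¾ + (¼)*0)² = (¾ + 0)² = (¾)² = 9/16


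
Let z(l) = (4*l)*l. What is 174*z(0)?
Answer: 0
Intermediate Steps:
z(l) = 4*l**2
174*z(0) = 174*(4*0**2) = 174*(4*0) = 174*0 = 0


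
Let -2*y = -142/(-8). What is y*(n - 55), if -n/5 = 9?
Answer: 1775/2 ≈ 887.50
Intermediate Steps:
y = -71/8 (y = -(-71)/(-8) = -(-71)*(-1)/8 = -1/2*71/4 = -71/8 ≈ -8.8750)
n = -45 (n = -5*9 = -45)
y*(n - 55) = -71*(-45 - 55)/8 = -71/8*(-100) = 1775/2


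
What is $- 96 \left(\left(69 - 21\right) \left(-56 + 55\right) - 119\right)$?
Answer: $16032$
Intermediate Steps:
$- 96 \left(\left(69 - 21\right) \left(-56 + 55\right) - 119\right) = - 96 \left(48 \left(-1\right) - 119\right) = - 96 \left(-48 - 119\right) = \left(-96\right) \left(-167\right) = 16032$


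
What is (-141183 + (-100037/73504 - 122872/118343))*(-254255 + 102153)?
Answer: 93400298292492880505/4349341936 ≈ 2.1475e+10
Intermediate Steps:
(-141183 + (-100037/73504 - 122872/118343))*(-254255 + 102153) = (-141183 + (-100037*1/73504 - 122872*1/118343))*(-152102) = (-141183 + (-100037/73504 - 122872/118343))*(-152102) = (-141183 - 20870262179/8698683872)*(-152102) = -1228127155362755/8698683872*(-152102) = 93400298292492880505/4349341936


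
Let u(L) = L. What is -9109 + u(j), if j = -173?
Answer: -9282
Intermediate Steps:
-9109 + u(j) = -9109 - 173 = -9282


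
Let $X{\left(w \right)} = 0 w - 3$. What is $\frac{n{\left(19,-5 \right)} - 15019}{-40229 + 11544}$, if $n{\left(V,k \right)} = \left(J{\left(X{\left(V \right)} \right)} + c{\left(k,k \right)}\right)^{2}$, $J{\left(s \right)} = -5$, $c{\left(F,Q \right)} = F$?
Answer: $\frac{14919}{28685} \approx 0.5201$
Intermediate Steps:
$X{\left(w \right)} = -3$ ($X{\left(w \right)} = 0 - 3 = -3$)
$n{\left(V,k \right)} = \left(-5 + k\right)^{2}$
$\frac{n{\left(19,-5 \right)} - 15019}{-40229 + 11544} = \frac{\left(-5 - 5\right)^{2} - 15019}{-40229 + 11544} = \frac{\left(-10\right)^{2} - 15019}{-28685} = \left(100 - 15019\right) \left(- \frac{1}{28685}\right) = \left(-14919\right) \left(- \frac{1}{28685}\right) = \frac{14919}{28685}$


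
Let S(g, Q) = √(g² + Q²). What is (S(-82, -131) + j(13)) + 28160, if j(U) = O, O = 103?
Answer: 28263 + √23885 ≈ 28418.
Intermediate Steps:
j(U) = 103
S(g, Q) = √(Q² + g²)
(S(-82, -131) + j(13)) + 28160 = (√((-131)² + (-82)²) + 103) + 28160 = (√(17161 + 6724) + 103) + 28160 = (√23885 + 103) + 28160 = (103 + √23885) + 28160 = 28263 + √23885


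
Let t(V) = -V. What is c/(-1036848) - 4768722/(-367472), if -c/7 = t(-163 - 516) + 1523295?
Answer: 19786973849/850474572 ≈ 23.266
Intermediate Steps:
c = -10667818 (c = -7*(-(-163 - 516) + 1523295) = -7*(-1*(-679) + 1523295) = -7*(679 + 1523295) = -7*1523974 = -10667818)
c/(-1036848) - 4768722/(-367472) = -10667818/(-1036848) - 4768722/(-367472) = -10667818*(-1/1036848) - 4768722*(-1/367472) = 5333909/518424 + 340623/26248 = 19786973849/850474572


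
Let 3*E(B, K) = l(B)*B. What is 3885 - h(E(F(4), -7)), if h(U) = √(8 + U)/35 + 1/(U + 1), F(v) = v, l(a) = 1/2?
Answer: 19422/5 - √78/105 ≈ 3884.3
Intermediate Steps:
l(a) = ½
E(B, K) = B/6 (E(B, K) = (B/2)/3 = B/6)
h(U) = 1/(1 + U) + √(8 + U)/35 (h(U) = √(8 + U)*(1/35) + 1/(1 + U) = √(8 + U)/35 + 1/(1 + U) = 1/(1 + U) + √(8 + U)/35)
3885 - h(E(F(4), -7)) = 3885 - (35 + √(8 + (⅙)*4) + ((⅙)*4)*√(8 + (⅙)*4))/(35*(1 + (⅙)*4)) = 3885 - (35 + √(8 + ⅔) + 2*√(8 + ⅔)/3)/(35*(1 + ⅔)) = 3885 - (35 + √(26/3) + 2*√(26/3)/3)/(35*5/3) = 3885 - 3*(35 + √78/3 + 2*(√78/3)/3)/(35*5) = 3885 - 3*(35 + √78/3 + 2*√78/9)/(35*5) = 3885 - 3*(35 + 5*√78/9)/(35*5) = 3885 - (⅗ + √78/105) = 3885 + (-⅗ - √78/105) = 19422/5 - √78/105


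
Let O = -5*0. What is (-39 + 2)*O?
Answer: 0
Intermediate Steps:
O = 0
(-39 + 2)*O = (-39 + 2)*0 = -37*0 = 0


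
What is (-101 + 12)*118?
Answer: -10502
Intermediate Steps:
(-101 + 12)*118 = -89*118 = -10502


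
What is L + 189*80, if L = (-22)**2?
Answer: 15604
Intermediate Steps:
L = 484
L + 189*80 = 484 + 189*80 = 484 + 15120 = 15604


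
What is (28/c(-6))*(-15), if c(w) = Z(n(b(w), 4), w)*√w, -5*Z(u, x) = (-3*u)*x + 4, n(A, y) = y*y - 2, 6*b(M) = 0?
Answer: -175*I*√6/128 ≈ -3.3489*I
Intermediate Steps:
b(M) = 0 (b(M) = (⅙)*0 = 0)
n(A, y) = -2 + y² (n(A, y) = y² - 2 = -2 + y²)
Z(u, x) = -⅘ + 3*u*x/5 (Z(u, x) = -((-3*u)*x + 4)/5 = -(-3*u*x + 4)/5 = -(4 - 3*u*x)/5 = -⅘ + 3*u*x/5)
c(w) = √w*(-⅘ + 42*w/5) (c(w) = (-⅘ + 3*(-2 + 4²)*w/5)*√w = (-⅘ + 3*(-2 + 16)*w/5)*√w = (-⅘ + (⅗)*14*w)*√w = (-⅘ + 42*w/5)*√w = √w*(-⅘ + 42*w/5))
(28/c(-6))*(-15) = (28/((2*√(-6)*(-2 + 21*(-6))/5)))*(-15) = (28/((2*(I*√6)*(-2 - 126)/5)))*(-15) = (28/(((⅖)*(I*√6)*(-128))))*(-15) = (28/((-256*I*√6/5)))*(-15) = (28*(5*I*√6/1536))*(-15) = (35*I*√6/384)*(-15) = -175*I*√6/128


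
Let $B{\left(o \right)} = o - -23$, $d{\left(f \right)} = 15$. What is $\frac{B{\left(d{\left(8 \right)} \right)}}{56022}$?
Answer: $\frac{19}{28011} \approx 0.0006783$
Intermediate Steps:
$B{\left(o \right)} = 23 + o$ ($B{\left(o \right)} = o + 23 = 23 + o$)
$\frac{B{\left(d{\left(8 \right)} \right)}}{56022} = \frac{23 + 15}{56022} = 38 \cdot \frac{1}{56022} = \frac{19}{28011}$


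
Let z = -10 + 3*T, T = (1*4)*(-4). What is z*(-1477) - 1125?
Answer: 84541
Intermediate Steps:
T = -16 (T = 4*(-4) = -16)
z = -58 (z = -10 + 3*(-16) = -10 - 48 = -58)
z*(-1477) - 1125 = -58*(-1477) - 1125 = 85666 - 1125 = 84541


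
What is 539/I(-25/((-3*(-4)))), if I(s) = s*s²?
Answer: -931392/15625 ≈ -59.609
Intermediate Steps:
I(s) = s³
539/I(-25/((-3*(-4)))) = 539/((-25/((-3*(-4))))³) = 539/((-25/12)³) = 539/(-15625/1728) = 539*(-1728/15625) = -931392/15625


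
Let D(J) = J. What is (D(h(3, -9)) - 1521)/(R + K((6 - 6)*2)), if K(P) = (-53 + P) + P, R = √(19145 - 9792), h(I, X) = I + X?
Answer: -80931/6544 - 1527*√9353/6544 ≈ -34.934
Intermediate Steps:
R = √9353 ≈ 96.711
K(P) = -53 + 2*P
(D(h(3, -9)) - 1521)/(R + K((6 - 6)*2)) = ((3 - 9) - 1521)/(√9353 + (-53 + 2*((6 - 6)*2))) = (-6 - 1521)/(√9353 + (-53 + 2*(0*2))) = -1527/(√9353 + (-53 + 2*0)) = -1527/(√9353 + (-53 + 0)) = -1527/(√9353 - 53) = -1527/(-53 + √9353)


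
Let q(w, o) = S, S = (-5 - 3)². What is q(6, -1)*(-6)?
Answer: -384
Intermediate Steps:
S = 64 (S = (-8)² = 64)
q(w, o) = 64
q(6, -1)*(-6) = 64*(-6) = -384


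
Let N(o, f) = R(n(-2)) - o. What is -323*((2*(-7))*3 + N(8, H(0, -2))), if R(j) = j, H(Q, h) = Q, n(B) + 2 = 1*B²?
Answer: 15504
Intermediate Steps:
n(B) = -2 + B² (n(B) = -2 + 1*B² = -2 + B²)
N(o, f) = 2 - o (N(o, f) = (-2 + (-2)²) - o = (-2 + 4) - o = 2 - o)
-323*((2*(-7))*3 + N(8, H(0, -2))) = -323*((2*(-7))*3 + (2 - 1*8)) = -323*(-14*3 + (2 - 8)) = -323*(-42 - 6) = -323*(-48) = 15504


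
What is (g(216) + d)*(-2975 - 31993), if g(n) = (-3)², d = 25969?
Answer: -908398704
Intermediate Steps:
g(n) = 9
(g(216) + d)*(-2975 - 31993) = (9 + 25969)*(-2975 - 31993) = 25978*(-34968) = -908398704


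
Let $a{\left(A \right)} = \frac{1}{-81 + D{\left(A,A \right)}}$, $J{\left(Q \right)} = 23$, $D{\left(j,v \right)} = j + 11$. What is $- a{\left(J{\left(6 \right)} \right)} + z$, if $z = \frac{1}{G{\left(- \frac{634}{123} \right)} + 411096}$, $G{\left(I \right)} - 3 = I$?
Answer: $\frac{50570324}{2376533521} \approx 0.021279$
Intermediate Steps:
$D{\left(j,v \right)} = 11 + j$
$G{\left(I \right)} = 3 + I$
$z = \frac{123}{50564543}$ ($z = \frac{1}{\left(3 - \frac{634}{123}\right) + 411096} = \frac{1}{- \frac{265}{123} + 411096} = \frac{1}{\frac{50564543}{123}} = \frac{123}{50564543} \approx 2.4325 \cdot 10^{-6}$)
$a{\left(A \right)} = \frac{1}{-70 + A}$ ($a{\left(A \right)} = \frac{1}{-81 + \left(11 + A\right)} = \frac{1}{-70 + A}$)
$- a{\left(J{\left(6 \right)} \right)} + z = - \frac{1}{-70 + 23} + \frac{123}{50564543} = - \frac{1}{-47} + \frac{123}{50564543} = \left(-1\right) \left(- \frac{1}{47}\right) + \frac{123}{50564543} = \frac{1}{47} + \frac{123}{50564543} = \frac{50570324}{2376533521}$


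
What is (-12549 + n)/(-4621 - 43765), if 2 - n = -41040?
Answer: -28493/48386 ≈ -0.58887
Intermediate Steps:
n = 41042 (n = 2 - 1*(-41040) = 2 + 41040 = 41042)
(-12549 + n)/(-4621 - 43765) = (-12549 + 41042)/(-4621 - 43765) = 28493/(-48386) = 28493*(-1/48386) = -28493/48386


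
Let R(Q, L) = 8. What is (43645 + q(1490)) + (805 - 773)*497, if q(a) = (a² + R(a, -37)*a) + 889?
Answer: 2292458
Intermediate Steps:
q(a) = 889 + a² + 8*a (q(a) = (a² + 8*a) + 889 = 889 + a² + 8*a)
(43645 + q(1490)) + (805 - 773)*497 = (43645 + (889 + 1490² + 8*1490)) + (805 - 773)*497 = (43645 + (889 + 2220100 + 11920)) + 32*497 = (43645 + 2232909) + 15904 = 2276554 + 15904 = 2292458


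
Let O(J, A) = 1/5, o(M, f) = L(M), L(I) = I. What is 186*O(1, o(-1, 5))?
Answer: 186/5 ≈ 37.200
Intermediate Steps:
o(M, f) = M
O(J, A) = ⅕
186*O(1, o(-1, 5)) = 186*(⅕) = 186/5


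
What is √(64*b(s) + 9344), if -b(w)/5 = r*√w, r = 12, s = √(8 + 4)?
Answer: 8*√(146 - 60*√2*3^(¼)) ≈ 46.872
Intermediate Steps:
s = 2*√3 (s = √12 = 2*√3 ≈ 3.4641)
b(w) = -60*√w
√(64*b(s) + 9344) = √(64*(-60*√2*3^(¼)) + 9344) = √(-3840*√2*3^(¼) + 9344) = √(9344 - 3840*√2*3^(¼))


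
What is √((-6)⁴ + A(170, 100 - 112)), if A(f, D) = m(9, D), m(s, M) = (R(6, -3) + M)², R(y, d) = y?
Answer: 6*√37 ≈ 36.497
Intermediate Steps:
m(s, M) = (6 + M)²
A(f, D) = (6 + D)²
√((-6)⁴ + A(170, 100 - 112)) = √((-6)⁴ + (6 + (100 - 112))²) = √(1296 + (6 - 12)²) = √(1296 + (-6)²) = √(1296 + 36) = √1332 = 6*√37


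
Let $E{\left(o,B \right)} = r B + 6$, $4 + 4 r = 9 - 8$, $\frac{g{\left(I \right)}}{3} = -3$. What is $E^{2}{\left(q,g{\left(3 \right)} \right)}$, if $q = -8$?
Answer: $\frac{2601}{16} \approx 162.56$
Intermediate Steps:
$g{\left(I \right)} = -9$ ($g{\left(I \right)} = 3 \left(-3\right) = -9$)
$r = - \frac{3}{4}$ ($r = -1 + \frac{9 - 8}{4} = -1 + \frac{1}{4} \cdot 1 = -1 + \frac{1}{4} = - \frac{3}{4} \approx -0.75$)
$E{\left(o,B \right)} = 6 - \frac{3 B}{4}$ ($E{\left(o,B \right)} = - \frac{3 B}{4} + 6 = 6 - \frac{3 B}{4}$)
$E^{2}{\left(q,g{\left(3 \right)} \right)} = \left(6 - - \frac{27}{4}\right)^{2} = \left(6 + \frac{27}{4}\right)^{2} = \left(\frac{51}{4}\right)^{2} = \frac{2601}{16}$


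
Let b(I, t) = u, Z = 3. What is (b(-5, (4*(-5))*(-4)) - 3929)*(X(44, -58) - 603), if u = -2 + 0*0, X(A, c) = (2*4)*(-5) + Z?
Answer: 2515840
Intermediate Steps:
X(A, c) = -37 (X(A, c) = (2*4)*(-5) + 3 = 8*(-5) + 3 = -40 + 3 = -37)
u = -2 (u = -2 + 0 = -2)
b(I, t) = -2
(b(-5, (4*(-5))*(-4)) - 3929)*(X(44, -58) - 603) = (-2 - 3929)*(-37 - 603) = -3931*(-640) = 2515840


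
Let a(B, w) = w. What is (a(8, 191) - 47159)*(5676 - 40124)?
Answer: 1617953664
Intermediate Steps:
(a(8, 191) - 47159)*(5676 - 40124) = (191 - 47159)*(5676 - 40124) = -46968*(-34448) = 1617953664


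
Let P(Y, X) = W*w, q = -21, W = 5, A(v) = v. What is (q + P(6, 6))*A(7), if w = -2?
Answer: -217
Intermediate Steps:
P(Y, X) = -10 (P(Y, X) = 5*(-2) = -10)
(q + P(6, 6))*A(7) = (-21 - 10)*7 = -31*7 = -217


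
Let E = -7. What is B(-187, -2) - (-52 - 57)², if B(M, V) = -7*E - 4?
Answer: -11836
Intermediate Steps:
B(M, V) = 45 (B(M, V) = -7*(-7) - 4 = 49 - 4 = 45)
B(-187, -2) - (-52 - 57)² = 45 - (-52 - 57)² = 45 - 1*(-109)² = 45 - 1*11881 = 45 - 11881 = -11836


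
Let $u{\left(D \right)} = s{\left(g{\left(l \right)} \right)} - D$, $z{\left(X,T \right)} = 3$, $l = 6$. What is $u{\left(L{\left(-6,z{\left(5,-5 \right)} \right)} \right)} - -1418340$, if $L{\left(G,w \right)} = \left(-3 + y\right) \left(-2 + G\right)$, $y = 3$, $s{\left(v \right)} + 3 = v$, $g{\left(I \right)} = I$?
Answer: $1418343$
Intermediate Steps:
$s{\left(v \right)} = -3 + v$
$L{\left(G,w \right)} = 0$ ($L{\left(G,w \right)} = \left(-3 + 3\right) \left(-2 + G\right) = 0 \left(-2 + G\right) = 0$)
$u{\left(D \right)} = 3 - D$ ($u{\left(D \right)} = \left(-3 + 6\right) - D = 3 - D$)
$u{\left(L{\left(-6,z{\left(5,-5 \right)} \right)} \right)} - -1418340 = \left(3 - 0\right) - -1418340 = \left(3 + 0\right) + 1418340 = 3 + 1418340 = 1418343$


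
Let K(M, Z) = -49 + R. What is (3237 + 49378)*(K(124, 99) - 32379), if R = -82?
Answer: -1710513650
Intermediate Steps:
K(M, Z) = -131 (K(M, Z) = -49 - 82 = -131)
(3237 + 49378)*(K(124, 99) - 32379) = (3237 + 49378)*(-131 - 32379) = 52615*(-32510) = -1710513650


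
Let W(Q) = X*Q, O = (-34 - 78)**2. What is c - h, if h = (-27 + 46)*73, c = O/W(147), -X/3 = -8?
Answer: -12451/9 ≈ -1383.4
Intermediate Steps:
X = 24 (X = -3*(-8) = 24)
O = 12544 (O = (-112)**2 = 12544)
W(Q) = 24*Q
c = 32/9 (c = 12544/((24*147)) = 12544/3528 = 12544*(1/3528) = 32/9 ≈ 3.5556)
h = 1387 (h = 19*73 = 1387)
c - h = 32/9 - 1*1387 = 32/9 - 1387 = -12451/9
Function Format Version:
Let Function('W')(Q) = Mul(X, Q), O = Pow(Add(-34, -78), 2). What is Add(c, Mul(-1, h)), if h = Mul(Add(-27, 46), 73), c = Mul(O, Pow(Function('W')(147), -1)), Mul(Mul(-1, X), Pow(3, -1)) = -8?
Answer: Rational(-12451, 9) ≈ -1383.4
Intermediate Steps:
X = 24 (X = Mul(-3, -8) = 24)
O = 12544 (O = Pow(-112, 2) = 12544)
Function('W')(Q) = Mul(24, Q)
c = Rational(32, 9) (c = Mul(12544, Pow(Mul(24, 147), -1)) = Mul(12544, Pow(3528, -1)) = Mul(12544, Rational(1, 3528)) = Rational(32, 9) ≈ 3.5556)
h = 1387 (h = Mul(19, 73) = 1387)
Add(c, Mul(-1, h)) = Add(Rational(32, 9), Mul(-1, 1387)) = Add(Rational(32, 9), -1387) = Rational(-12451, 9)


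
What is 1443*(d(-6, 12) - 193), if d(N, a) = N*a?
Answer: -382395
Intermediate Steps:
1443*(d(-6, 12) - 193) = 1443*(-6*12 - 193) = 1443*(-72 - 193) = 1443*(-265) = -382395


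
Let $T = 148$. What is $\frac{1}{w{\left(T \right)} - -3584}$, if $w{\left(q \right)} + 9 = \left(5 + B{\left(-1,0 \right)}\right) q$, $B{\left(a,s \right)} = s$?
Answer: $\frac{1}{4315} \approx 0.00023175$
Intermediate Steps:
$w{\left(q \right)} = -9 + 5 q$ ($w{\left(q \right)} = -9 + \left(5 + 0\right) q = -9 + 5 q$)
$\frac{1}{w{\left(T \right)} - -3584} = \frac{1}{\left(-9 + 5 \cdot 148\right) - -3584} = \frac{1}{\left(-9 + 740\right) + 3584} = \frac{1}{731 + 3584} = \frac{1}{4315}$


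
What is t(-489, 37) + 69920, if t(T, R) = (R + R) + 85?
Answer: 70079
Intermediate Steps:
t(T, R) = 85 + 2*R (t(T, R) = 2*R + 85 = 85 + 2*R)
t(-489, 37) + 69920 = (85 + 2*37) + 69920 = (85 + 74) + 69920 = 159 + 69920 = 70079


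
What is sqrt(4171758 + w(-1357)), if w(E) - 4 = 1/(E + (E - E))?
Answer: sqrt(7682086961781)/1357 ≈ 2042.5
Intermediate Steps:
w(E) = 4 + 1/E (w(E) = 4 + 1/(E + (E - E)) = 4 + 1/(E + 0) = 4 + 1/E)
sqrt(4171758 + w(-1357)) = sqrt(4171758 + (4 + 1/(-1357))) = sqrt(4171758 + (4 - 1/1357)) = sqrt(4171758 + 5427/1357) = sqrt(5661081033/1357) = sqrt(7682086961781)/1357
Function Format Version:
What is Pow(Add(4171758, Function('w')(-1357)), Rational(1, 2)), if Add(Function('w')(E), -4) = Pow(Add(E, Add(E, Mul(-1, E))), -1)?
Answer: Mul(Rational(1, 1357), Pow(7682086961781, Rational(1, 2))) ≈ 2042.5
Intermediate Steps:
Function('w')(E) = Add(4, Pow(E, -1)) (Function('w')(E) = Add(4, Pow(Add(E, Add(E, Mul(-1, E))), -1)) = Add(4, Pow(Add(E, 0), -1)) = Add(4, Pow(E, -1)))
Pow(Add(4171758, Function('w')(-1357)), Rational(1, 2)) = Pow(Add(4171758, Add(4, Pow(-1357, -1))), Rational(1, 2)) = Pow(Add(4171758, Add(4, Rational(-1, 1357))), Rational(1, 2)) = Pow(Add(4171758, Rational(5427, 1357)), Rational(1, 2)) = Pow(Rational(5661081033, 1357), Rational(1, 2)) = Mul(Rational(1, 1357), Pow(7682086961781, Rational(1, 2)))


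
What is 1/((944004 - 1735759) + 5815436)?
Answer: 1/5023681 ≈ 1.9906e-7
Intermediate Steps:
1/((944004 - 1735759) + 5815436) = 1/(-791755 + 5815436) = 1/5023681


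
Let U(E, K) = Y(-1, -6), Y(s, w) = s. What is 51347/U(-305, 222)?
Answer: -51347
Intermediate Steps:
U(E, K) = -1
51347/U(-305, 222) = 51347/(-1) = 51347*(-1) = -51347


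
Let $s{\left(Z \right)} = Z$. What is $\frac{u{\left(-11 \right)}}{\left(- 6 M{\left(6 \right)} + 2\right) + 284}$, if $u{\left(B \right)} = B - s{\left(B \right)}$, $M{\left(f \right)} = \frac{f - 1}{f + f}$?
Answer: $0$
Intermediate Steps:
$M{\left(f \right)} = \frac{-1 + f}{2 f}$
$u{\left(B \right)} = 0$ ($u{\left(B \right)} = B - B = 0$)
$\frac{u{\left(-11 \right)}}{\left(- 6 M{\left(6 \right)} + 2\right) + 284} = \frac{0}{\left(- 6 \frac{-1 + 6}{2 \cdot 6} + 2\right) + 284} = \frac{0}{\left(- 6 \cdot \frac{1}{2} \cdot \frac{1}{6} \cdot 5 + 2\right) + 284} = \frac{0}{\left(\left(-6\right) \frac{5}{12} + 2\right) + 284} = \frac{0}{\left(- \frac{5}{2} + 2\right) + 284} = \frac{0}{- \frac{1}{2} + 284} = \frac{0}{\frac{567}{2}} = 0 \cdot \frac{2}{567} = 0$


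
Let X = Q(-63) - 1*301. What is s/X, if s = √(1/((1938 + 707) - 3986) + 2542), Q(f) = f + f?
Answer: -√507914329/190869 ≈ -0.11808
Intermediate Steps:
Q(f) = 2*f
s = √507914329/447 (s = √(1/(2645 - 3986) + 2542) = √(1/(-1341) + 2542) = √(-1/1341 + 2542) = √(3408821/1341) = √507914329/447 ≈ 50.418)
X = -427 (X = 2*(-63) - 1*301 = -126 - 301 = -427)
s/X = (√507914329/447)/(-427) = (√507914329/447)*(-1/427) = -√507914329/190869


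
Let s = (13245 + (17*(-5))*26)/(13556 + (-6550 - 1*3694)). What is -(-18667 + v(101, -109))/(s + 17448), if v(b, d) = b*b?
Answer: 28039392/57798811 ≈ 0.48512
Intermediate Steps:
v(b, d) = b**2
s = 11035/3312 (s = (13245 - 85*26)/(13556 + (-6550 - 3694)) = (13245 - 2210)/(13556 - 10244) = 11035/3312 ≈ 3.3318)
-(-18667 + v(101, -109))/(s + 17448) = -(-18667 + 101**2)/(11035/3312 + 17448) = -(-18667 + 10201)/57798811/3312 = -(-8466)*3312/57798811 = -1*(-28039392/57798811) = 28039392/57798811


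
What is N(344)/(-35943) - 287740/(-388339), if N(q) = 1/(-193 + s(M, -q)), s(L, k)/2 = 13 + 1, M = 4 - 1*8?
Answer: 1706469793639/2303081331705 ≈ 0.74095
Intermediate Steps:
M = -4 (M = 4 - 8 = -4)
s(L, k) = 28 (s(L, k) = 2*(13 + 1) = 2*14 = 28)
N(q) = -1/165 (N(q) = 1/(-193 + 28) = 1/(-165) = -1/165)
N(344)/(-35943) - 287740/(-388339) = -1/165/(-35943) - 287740/(-388339) = -1/165*(-1/35943) - 287740*(-1/388339) = 1/5930595 + 287740/388339 = 1706469793639/2303081331705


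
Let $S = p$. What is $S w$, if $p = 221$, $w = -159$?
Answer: $-35139$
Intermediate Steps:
$S = 221$
$S w = 221 \left(-159\right) = -35139$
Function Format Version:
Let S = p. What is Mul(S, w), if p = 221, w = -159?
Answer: -35139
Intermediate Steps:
S = 221
Mul(S, w) = Mul(221, -159) = -35139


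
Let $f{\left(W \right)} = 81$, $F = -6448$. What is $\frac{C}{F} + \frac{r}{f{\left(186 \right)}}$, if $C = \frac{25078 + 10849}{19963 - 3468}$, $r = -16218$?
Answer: $- \frac{191660610863}{957237840} \approx -200.22$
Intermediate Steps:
$C = \frac{35927}{16495} \approx 2.1781$
$\frac{C}{F} + \frac{r}{f{\left(186 \right)}} = \frac{35927}{16495 \left(-6448\right)} - \frac{16218}{81} = \frac{35927}{16495} \left(- \frac{1}{6448}\right) - \frac{1802}{9} = - \frac{35927}{106359760} - \frac{1802}{9} = - \frac{191660610863}{957237840}$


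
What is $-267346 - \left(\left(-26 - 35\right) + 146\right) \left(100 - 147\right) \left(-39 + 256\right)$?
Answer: $599569$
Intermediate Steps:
$-267346 - \left(\left(-26 - 35\right) + 146\right) \left(100 - 147\right) \left(-39 + 256\right) = -267346 - \left(-61 + 146\right) \left(-47\right) 217 = -267346 - 85 \left(-47\right) 217 = -267346 - \left(-3995\right) 217 = -267346 - -866915 = -267346 + 866915 = 599569$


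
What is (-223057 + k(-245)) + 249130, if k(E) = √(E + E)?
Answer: 26073 + 7*I*√10 ≈ 26073.0 + 22.136*I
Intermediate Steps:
k(E) = √2*√E (k(E) = √(2*E) = √2*√E)
(-223057 + k(-245)) + 249130 = (-223057 + √2*√(-245)) + 249130 = (-223057 + √2*(7*I*√5)) + 249130 = (-223057 + 7*I*√10) + 249130 = 26073 + 7*I*√10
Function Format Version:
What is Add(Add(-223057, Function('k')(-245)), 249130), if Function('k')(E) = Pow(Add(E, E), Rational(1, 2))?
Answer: Add(26073, Mul(7, I, Pow(10, Rational(1, 2)))) ≈ Add(26073., Mul(22.136, I))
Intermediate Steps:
Function('k')(E) = Mul(Pow(2, Rational(1, 2)), Pow(E, Rational(1, 2))) (Function('k')(E) = Pow(Mul(2, E), Rational(1, 2)) = Mul(Pow(2, Rational(1, 2)), Pow(E, Rational(1, 2))))
Add(Add(-223057, Function('k')(-245)), 249130) = Add(Add(-223057, Mul(Pow(2, Rational(1, 2)), Pow(-245, Rational(1, 2)))), 249130) = Add(Add(-223057, Mul(Pow(2, Rational(1, 2)), Mul(7, I, Pow(5, Rational(1, 2))))), 249130) = Add(Add(-223057, Mul(7, I, Pow(10, Rational(1, 2)))), 249130) = Add(26073, Mul(7, I, Pow(10, Rational(1, 2))))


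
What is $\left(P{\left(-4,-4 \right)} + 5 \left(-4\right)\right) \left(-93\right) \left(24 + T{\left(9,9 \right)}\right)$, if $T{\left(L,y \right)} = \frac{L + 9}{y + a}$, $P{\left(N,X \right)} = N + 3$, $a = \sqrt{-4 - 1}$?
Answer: $\frac{2173689}{43} - \frac{17577 i \sqrt{5}}{43} \approx 50551.0 - 914.03 i$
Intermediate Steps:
$a = i \sqrt{5}$ ($a = \sqrt{-5} = i \sqrt{5} \approx 2.2361 i$)
$P{\left(N,X \right)} = 3 + N$
$T{\left(L,y \right)} = \frac{9 + L}{y + i \sqrt{5}}$ ($T{\left(L,y \right)} = \frac{L + 9}{y + i \sqrt{5}} = \frac{9 + L}{y + i \sqrt{5}}$)
$\left(P{\left(-4,-4 \right)} + 5 \left(-4\right)\right) \left(-93\right) \left(24 + T{\left(9,9 \right)}\right) = \left(\left(3 - 4\right) + 5 \left(-4\right)\right) \left(-93\right) \left(24 + \frac{9 + 9}{9 + i \sqrt{5}}\right) = \left(-1 - 20\right) \left(-93\right) \left(24 + \frac{1}{9 + i \sqrt{5}} \cdot 18\right) = \left(-21\right) \left(-93\right) \left(24 + \frac{18}{9 + i \sqrt{5}}\right) = 1953 \left(24 + \frac{18}{9 + i \sqrt{5}}\right) = 46872 + \frac{35154}{9 + i \sqrt{5}}$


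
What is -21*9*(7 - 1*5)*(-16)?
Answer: 6048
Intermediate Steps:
-21*9*(7 - 1*5)*(-16) = -21*9*(7 - 5)*(-16) = -21*9*2*(-16) = -378*(-16) = -21*(-288) = 6048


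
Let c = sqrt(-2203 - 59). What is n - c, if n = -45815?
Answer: -45815 - I*sqrt(2262) ≈ -45815.0 - 47.56*I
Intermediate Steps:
c = I*sqrt(2262) (c = sqrt(-2262) = I*sqrt(2262) ≈ 47.56*I)
n - c = -45815 - I*sqrt(2262)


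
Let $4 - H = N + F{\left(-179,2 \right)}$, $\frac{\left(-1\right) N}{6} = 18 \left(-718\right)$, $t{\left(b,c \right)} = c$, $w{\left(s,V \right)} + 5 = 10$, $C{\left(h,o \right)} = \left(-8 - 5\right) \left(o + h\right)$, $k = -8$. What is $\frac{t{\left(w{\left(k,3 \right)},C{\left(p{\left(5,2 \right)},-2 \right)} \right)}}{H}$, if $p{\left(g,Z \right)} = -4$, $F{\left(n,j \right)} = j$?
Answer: $- \frac{39}{38771} \approx -0.0010059$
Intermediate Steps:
$C{\left(h,o \right)} = - 13 h - 13 o$ ($C{\left(h,o \right)} = - 13 \left(h + o\right) = - 13 h - 13 o$)
$w{\left(s,V \right)} = 5$ ($w{\left(s,V \right)} = -5 + 10 = 5$)
$N = 77544$ ($N = - 6 \cdot 18 \left(-718\right) = \left(-6\right) \left(-12924\right) = 77544$)
$H = -77542$ ($H = 4 - \left(77544 + 2\right) = 4 - 77546 = -77542$)
$\frac{t{\left(w{\left(k,3 \right)},C{\left(p{\left(5,2 \right)},-2 \right)} \right)}}{H} = \frac{\left(-13\right) \left(-4\right) - -26}{-77542} = \left(52 + 26\right) \left(- \frac{1}{77542}\right) = 78 \left(- \frac{1}{77542}\right) = - \frac{39}{38771}$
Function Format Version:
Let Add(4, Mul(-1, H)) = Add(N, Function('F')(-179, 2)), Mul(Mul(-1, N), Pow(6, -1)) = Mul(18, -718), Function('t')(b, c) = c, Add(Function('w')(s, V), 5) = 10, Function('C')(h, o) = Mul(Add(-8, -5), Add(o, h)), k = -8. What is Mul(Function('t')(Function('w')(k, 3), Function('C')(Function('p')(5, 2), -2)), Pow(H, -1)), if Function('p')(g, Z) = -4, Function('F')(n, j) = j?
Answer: Rational(-39, 38771) ≈ -0.0010059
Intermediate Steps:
Function('C')(h, o) = Add(Mul(-13, h), Mul(-13, o)) (Function('C')(h, o) = Mul(-13, Add(h, o)) = Add(Mul(-13, h), Mul(-13, o)))
Function('w')(s, V) = 5 (Function('w')(s, V) = Add(-5, 10) = 5)
N = 77544 (N = Mul(-6, Mul(18, -718)) = Mul(-6, -12924) = 77544)
H = -77542 (H = Add(4, Mul(-1, Add(77544, 2))) = Add(4, Mul(-1, 77546)) = Add(4, -77546) = -77542)
Mul(Function('t')(Function('w')(k, 3), Function('C')(Function('p')(5, 2), -2)), Pow(H, -1)) = Mul(Add(Mul(-13, -4), Mul(-13, -2)), Pow(-77542, -1)) = Mul(Add(52, 26), Rational(-1, 77542)) = Mul(78, Rational(-1, 77542)) = Rational(-39, 38771)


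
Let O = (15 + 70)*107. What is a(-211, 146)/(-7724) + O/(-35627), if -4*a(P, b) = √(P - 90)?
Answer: -9095/35627 + I*√301/30896 ≈ -0.25528 + 0.00056154*I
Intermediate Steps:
O = 9095 (O = 85*107 = 9095)
a(P, b) = -√(-90 + P)/4 (a(P, b) = -√(P - 90)/4 = -√(-90 + P)/4)
a(-211, 146)/(-7724) + O/(-35627) = -√(-90 - 211)/4/(-7724) + 9095/(-35627) = -I*√301/4*(-1/7724) + 9095*(-1/35627) = -I*√301/4*(-1/7724) - 9095/35627 = I*√301/30896 - 9095/35627 = -9095/35627 + I*√301/30896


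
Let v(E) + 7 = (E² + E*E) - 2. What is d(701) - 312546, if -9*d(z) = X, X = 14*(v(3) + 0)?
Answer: -312560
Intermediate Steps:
v(E) = -9 + 2*E² (v(E) = -7 + ((E² + E*E) - 2) = -7 + ((E² + E²) - 2) = -7 + (2*E² - 2) = -7 + (-2 + 2*E²) = -9 + 2*E²)
X = 126 (X = 14*((-9 + 2*3²) + 0) = 14*((-9 + 2*9) + 0) = 14*((-9 + 18) + 0) = 14*(9 + 0) = 14*9 = 126)
d(z) = -14 (d(z) = -⅑*126 = -14)
d(701) - 312546 = -14 - 312546 = -312560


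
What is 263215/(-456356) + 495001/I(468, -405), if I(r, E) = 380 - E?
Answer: 225690052581/358239460 ≈ 630.00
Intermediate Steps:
263215/(-456356) + 495001/I(468, -405) = 263215/(-456356) + 495001/(380 - 1*(-405)) = 263215*(-1/456356) + 495001/(380 + 405) = -263215/456356 + 495001/785 = 225690052581/358239460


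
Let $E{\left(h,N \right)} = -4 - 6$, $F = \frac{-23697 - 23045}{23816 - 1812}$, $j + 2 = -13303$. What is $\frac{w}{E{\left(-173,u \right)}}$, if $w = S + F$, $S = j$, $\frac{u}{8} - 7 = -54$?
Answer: $\frac{146404981}{110020} \approx 1330.7$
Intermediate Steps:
$u = -376$ ($u = 56 + 8 \left(-54\right) = 56 - 432 = -376$)
$j = -13305$ ($j = -2 - 13303 = -13305$)
$S = -13305$
$F = - \frac{23371}{11002}$ ($F = - \frac{46742}{22004} = \left(-46742\right) \frac{1}{22004} = - \frac{23371}{11002} \approx -2.1242$)
$E{\left(h,N \right)} = -10$ ($E{\left(h,N \right)} = -4 - 6 = -10$)
$w = - \frac{146404981}{11002}$ ($w = -13305 - \frac{23371}{11002} = - \frac{146404981}{11002} \approx -13307.0$)
$\frac{w}{E{\left(-173,u \right)}} = - \frac{146404981}{11002 \left(-10\right)} = \left(- \frac{146404981}{11002}\right) \left(- \frac{1}{10}\right) = \frac{146404981}{110020}$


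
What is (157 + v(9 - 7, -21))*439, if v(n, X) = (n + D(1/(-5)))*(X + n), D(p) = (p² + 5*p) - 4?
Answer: 2340309/25 ≈ 93612.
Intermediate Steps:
D(p) = -4 + p² + 5*p
v(n, X) = (-124/25 + n)*(X + n) (v(n, X) = (n + (-4 + (1/(-5))² + 5/(-5)))*(X + n) = (n + (-4 + (-⅕)² + 5*(-⅕)))*(X + n) = (n + (-4 + 1/25 - 1))*(X + n) = (n - 124/25)*(X + n) = (-124/25 + n)*(X + n))
(157 + v(9 - 7, -21))*439 = (157 + ((9 - 7)² - 124/25*(-21) - 124*(9 - 7)/25 - 21*(9 - 7)))*439 = (157 + (2² + 2604/25 - 124/25*2 - 21*2))*439 = (157 + (4 + 2604/25 - 248/25 - 42))*439 = (157 + 1406/25)*439 = (5331/25)*439 = 2340309/25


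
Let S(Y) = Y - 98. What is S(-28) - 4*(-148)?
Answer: 466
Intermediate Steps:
S(Y) = -98 + Y
S(-28) - 4*(-148) = (-98 - 28) - 4*(-148) = -126 - 1*(-592) = -126 + 592 = 466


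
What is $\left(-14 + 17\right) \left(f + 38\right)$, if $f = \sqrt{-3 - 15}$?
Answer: $114 + 9 i \sqrt{2} \approx 114.0 + 12.728 i$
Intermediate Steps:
$f = 3 i \sqrt{2}$ ($f = \sqrt{-18} = 3 i \sqrt{2} \approx 4.2426 i$)
$\left(-14 + 17\right) \left(f + 38\right) = \left(-14 + 17\right) \left(3 i \sqrt{2} + 38\right) = 3 \left(38 + 3 i \sqrt{2}\right) = 114 + 9 i \sqrt{2}$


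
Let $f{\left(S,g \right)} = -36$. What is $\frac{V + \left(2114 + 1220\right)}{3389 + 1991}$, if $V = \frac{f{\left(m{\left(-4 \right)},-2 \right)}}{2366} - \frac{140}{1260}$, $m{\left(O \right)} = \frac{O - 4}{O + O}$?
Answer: $\frac{35495753}{57280860} \approx 0.61968$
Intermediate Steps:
$m{\left(O \right)} = \frac{-4 + O}{2 O}$
$V = - \frac{1345}{10647}$ ($V = - \frac{36}{2366} - \frac{140}{1260} = \left(-36\right) \frac{1}{2366} - \frac{1}{9} = - \frac{18}{1183} - \frac{1}{9} = - \frac{1345}{10647} \approx -0.12633$)
$\frac{V + \left(2114 + 1220\right)}{3389 + 1991} = \frac{- \frac{1345}{10647} + \left(2114 + 1220\right)}{3389 + 1991} = \frac{- \frac{1345}{10647} + 3334}{5380} = \frac{35495753}{10647} \cdot \frac{1}{5380} = \frac{35495753}{57280860}$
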